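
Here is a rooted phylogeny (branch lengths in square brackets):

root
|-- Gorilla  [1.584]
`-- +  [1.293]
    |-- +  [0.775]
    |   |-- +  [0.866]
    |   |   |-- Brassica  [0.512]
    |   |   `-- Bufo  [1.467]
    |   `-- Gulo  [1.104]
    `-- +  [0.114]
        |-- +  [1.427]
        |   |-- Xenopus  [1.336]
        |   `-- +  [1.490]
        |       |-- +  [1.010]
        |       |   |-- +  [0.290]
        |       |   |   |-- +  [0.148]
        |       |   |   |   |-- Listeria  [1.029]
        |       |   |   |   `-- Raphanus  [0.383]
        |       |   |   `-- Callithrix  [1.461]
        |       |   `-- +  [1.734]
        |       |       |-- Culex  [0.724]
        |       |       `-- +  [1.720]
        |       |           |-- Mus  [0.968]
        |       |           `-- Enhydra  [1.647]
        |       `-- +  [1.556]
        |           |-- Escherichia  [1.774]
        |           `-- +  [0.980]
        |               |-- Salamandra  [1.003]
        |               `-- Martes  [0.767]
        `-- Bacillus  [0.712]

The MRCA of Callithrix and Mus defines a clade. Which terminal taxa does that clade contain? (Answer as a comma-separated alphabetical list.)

Tracing Callithrix: it sits inside ((Listeria,Raphanus),Callithrix).
Tracing Mus: it sits inside (Mus,Enhydra).
The smallest clade enclosing both is (((Listeria,Raphanus),Callithrix),(Culex,(Mus,Enhydra))); the answer is its 6 terminal taxa in alphabetical order.

Callithrix, Culex, Enhydra, Listeria, Mus, Raphanus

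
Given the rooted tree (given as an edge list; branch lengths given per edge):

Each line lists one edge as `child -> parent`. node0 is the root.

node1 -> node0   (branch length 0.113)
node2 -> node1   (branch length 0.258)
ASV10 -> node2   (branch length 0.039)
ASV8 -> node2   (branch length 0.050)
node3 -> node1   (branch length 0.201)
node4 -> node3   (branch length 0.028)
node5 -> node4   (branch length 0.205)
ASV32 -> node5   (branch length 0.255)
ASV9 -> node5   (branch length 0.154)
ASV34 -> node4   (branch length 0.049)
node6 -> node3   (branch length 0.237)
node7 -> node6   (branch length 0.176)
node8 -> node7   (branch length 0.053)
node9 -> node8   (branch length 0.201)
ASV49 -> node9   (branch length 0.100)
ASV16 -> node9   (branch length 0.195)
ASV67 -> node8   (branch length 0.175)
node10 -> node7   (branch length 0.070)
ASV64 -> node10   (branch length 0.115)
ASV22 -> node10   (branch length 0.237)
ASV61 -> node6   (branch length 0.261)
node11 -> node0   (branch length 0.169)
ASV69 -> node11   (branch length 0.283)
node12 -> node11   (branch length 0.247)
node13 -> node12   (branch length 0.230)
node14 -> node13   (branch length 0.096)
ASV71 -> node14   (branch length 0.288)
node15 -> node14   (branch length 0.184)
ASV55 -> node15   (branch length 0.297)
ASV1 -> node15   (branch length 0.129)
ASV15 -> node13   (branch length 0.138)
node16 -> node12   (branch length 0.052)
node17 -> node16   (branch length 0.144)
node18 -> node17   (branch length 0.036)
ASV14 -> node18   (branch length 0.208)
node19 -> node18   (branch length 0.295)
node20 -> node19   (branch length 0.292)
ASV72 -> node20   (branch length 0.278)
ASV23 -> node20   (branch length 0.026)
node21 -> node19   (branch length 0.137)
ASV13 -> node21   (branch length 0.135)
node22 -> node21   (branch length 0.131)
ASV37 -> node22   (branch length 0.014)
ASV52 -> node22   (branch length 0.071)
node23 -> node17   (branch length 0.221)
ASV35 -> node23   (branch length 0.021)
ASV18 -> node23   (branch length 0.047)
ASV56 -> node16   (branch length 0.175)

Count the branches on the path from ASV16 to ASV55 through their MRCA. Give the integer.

13

The MRCA of ASV16 and ASV55 is the root of the tree.
From ASV16 up to that node: 7 branches. From ASV55 up to the same node: 6 branches. Total: 7 + 6 = 13.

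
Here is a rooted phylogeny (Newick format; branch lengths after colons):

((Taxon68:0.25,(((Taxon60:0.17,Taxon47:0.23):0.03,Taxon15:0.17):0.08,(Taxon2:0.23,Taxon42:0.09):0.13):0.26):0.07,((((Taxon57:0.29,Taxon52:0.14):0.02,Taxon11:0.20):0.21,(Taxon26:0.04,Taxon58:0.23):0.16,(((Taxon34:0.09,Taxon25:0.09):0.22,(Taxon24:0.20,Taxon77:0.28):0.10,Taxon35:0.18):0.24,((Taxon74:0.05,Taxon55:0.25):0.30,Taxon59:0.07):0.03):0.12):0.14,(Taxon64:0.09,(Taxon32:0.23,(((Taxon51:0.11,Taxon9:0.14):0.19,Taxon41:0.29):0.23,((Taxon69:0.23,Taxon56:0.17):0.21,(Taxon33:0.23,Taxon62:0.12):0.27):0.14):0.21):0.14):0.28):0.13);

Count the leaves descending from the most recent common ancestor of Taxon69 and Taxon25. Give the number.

22

The MRCA of Taxon69 and Taxon25 is the node subtending ((((Taxon57,Taxon52),Taxon11),(Taxon26,Taxon58),(((Taxon34,Taxon25),(Taxon24,Taxon77),Taxon35),((Taxon74,Taxon55),Taxon59))),(Taxon64,(Taxon32,(((Taxon51,Taxon9),Taxon41),((Taxon69,Taxon56),(Taxon33,Taxon62)))))).
That clade contains 22 terminal taxa: Taxon11, Taxon24, Taxon25, Taxon26, Taxon32, Taxon33, Taxon34, Taxon35, Taxon41, Taxon51, Taxon52, Taxon55, Taxon56, Taxon57, Taxon58, Taxon59, Taxon62, Taxon64, Taxon69, Taxon74, Taxon77, Taxon9.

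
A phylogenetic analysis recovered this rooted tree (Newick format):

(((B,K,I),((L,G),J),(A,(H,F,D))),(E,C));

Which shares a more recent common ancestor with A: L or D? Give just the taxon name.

The MRCA of A and D subtends (A,(H,F,D)) (4 taxa).
The MRCA of A and L subtends ((B,K,I),((L,G),J),(A,(H,F,D))) (10 taxa).
The first is nested inside the second, so A shares a more recent common ancestor with D.

D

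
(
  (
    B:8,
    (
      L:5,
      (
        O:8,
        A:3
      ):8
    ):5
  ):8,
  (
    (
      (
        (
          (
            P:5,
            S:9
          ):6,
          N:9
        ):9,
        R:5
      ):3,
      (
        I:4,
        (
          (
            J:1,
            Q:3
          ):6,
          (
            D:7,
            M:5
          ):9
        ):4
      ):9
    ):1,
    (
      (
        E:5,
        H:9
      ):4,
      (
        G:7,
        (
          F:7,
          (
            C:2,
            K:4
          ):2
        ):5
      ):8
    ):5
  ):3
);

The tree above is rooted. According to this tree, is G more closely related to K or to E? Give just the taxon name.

The MRCA of G and K subtends (G,(F,(C,K))) (4 taxa).
The MRCA of G and E subtends ((E,H),(G,(F,(C,K)))) (6 taxa).
The first is nested inside the second, so G shares a more recent common ancestor with K.

K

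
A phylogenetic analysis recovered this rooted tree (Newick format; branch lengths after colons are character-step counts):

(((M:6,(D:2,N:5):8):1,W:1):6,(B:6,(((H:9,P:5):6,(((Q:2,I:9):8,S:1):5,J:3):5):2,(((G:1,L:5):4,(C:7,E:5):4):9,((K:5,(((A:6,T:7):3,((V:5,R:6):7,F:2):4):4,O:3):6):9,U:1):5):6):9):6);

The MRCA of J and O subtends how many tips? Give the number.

The MRCA of J and O is the node subtending (((H,P),(((Q,I),S),J)),(((G,L),(C,E)),((K,(((A,T),((V,R),F)),O)),U))).
That clade contains 18 terminal taxa: A, C, E, F, G, H, I, J, K, L, O, P, Q, R, S, T, U, V.

18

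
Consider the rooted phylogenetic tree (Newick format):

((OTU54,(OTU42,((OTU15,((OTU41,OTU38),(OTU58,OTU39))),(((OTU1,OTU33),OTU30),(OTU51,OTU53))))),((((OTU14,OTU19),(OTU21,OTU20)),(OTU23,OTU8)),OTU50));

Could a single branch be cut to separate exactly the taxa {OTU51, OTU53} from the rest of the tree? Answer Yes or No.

The most recent common ancestor of these taxa subtends (OTU51,OTU53).
That clade has exactly 2 tips — every listed taxon and nothing else — so the group is monophyletic.

Yes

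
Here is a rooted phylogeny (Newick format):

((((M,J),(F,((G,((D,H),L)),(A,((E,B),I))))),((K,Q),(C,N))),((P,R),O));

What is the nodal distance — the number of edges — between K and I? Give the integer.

9

The MRCA of K and I is the node subtending (((M,J),(F,((G,((D,H),L)),(A,((E,B),I))))),((K,Q),(C,N))).
From K up to that node: 3 branches. From I up to the same node: 6 branches. Total: 3 + 6 = 9.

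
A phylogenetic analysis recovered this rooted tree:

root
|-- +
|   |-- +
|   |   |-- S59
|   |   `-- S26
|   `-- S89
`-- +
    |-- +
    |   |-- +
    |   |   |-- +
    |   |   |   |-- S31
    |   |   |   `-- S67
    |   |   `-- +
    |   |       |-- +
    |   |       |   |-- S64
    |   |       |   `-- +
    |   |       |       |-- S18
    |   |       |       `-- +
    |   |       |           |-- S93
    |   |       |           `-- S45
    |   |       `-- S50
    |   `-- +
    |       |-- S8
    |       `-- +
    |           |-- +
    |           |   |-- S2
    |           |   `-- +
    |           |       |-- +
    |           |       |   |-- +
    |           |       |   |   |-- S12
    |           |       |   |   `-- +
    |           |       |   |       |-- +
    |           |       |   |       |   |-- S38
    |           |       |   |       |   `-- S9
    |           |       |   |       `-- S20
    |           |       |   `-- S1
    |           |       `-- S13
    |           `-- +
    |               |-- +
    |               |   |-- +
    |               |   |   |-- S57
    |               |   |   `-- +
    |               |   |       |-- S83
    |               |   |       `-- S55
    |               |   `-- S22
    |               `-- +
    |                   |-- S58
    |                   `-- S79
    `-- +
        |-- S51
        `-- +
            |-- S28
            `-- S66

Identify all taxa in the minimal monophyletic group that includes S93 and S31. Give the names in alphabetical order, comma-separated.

S18, S31, S45, S50, S64, S67, S93

Tracing S93: it sits inside (S93,S45).
Tracing S31: it sits inside (S31,S67).
The smallest clade enclosing both is ((S31,S67),((S64,(S18,(S93,S45))),S50)); the answer is its 7 terminal taxa in alphabetical order.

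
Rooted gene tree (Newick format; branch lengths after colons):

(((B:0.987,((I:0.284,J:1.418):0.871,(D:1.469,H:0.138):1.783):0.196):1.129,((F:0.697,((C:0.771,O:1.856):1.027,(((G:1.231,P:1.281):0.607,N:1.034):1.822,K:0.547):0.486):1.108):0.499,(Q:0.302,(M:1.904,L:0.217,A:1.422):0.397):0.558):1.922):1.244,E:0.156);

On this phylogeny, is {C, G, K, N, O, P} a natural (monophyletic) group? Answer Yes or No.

Yes

The most recent common ancestor of these taxa subtends ((C,O),(((G,P),N),K)).
That clade has exactly 6 tips — every listed taxon and nothing else — so the group is monophyletic.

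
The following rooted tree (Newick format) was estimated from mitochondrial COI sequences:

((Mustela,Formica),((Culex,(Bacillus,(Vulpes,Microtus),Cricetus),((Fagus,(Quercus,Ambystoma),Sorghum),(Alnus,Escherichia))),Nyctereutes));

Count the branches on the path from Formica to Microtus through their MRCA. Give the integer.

The MRCA of Formica and Microtus is the root of the tree.
From Formica up to that node: 2 branches. From Microtus up to the same node: 5 branches. Total: 2 + 5 = 7.

7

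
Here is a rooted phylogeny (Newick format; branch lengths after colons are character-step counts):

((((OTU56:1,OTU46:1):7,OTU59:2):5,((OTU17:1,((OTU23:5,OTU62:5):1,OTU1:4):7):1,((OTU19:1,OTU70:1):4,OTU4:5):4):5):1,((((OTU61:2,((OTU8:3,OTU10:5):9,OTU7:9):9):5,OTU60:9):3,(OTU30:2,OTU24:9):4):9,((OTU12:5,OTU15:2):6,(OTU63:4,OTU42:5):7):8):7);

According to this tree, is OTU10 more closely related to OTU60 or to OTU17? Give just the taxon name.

OTU60

The MRCA of OTU10 and OTU60 subtends ((OTU61,((OTU8,OTU10),OTU7)),OTU60) (5 taxa).
The MRCA of OTU10 and OTU17 is the root, subtending the entire tree (21 taxa).
The first is nested inside the second, so OTU10 shares a more recent common ancestor with OTU60.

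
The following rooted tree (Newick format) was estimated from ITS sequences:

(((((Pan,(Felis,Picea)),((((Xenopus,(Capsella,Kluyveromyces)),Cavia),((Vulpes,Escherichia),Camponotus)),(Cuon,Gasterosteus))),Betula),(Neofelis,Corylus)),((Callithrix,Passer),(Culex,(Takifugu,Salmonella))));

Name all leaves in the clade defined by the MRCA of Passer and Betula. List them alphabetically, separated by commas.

Betula, Callithrix, Camponotus, Capsella, Cavia, Corylus, Culex, Cuon, Escherichia, Felis, Gasterosteus, Kluyveromyces, Neofelis, Pan, Passer, Picea, Salmonella, Takifugu, Vulpes, Xenopus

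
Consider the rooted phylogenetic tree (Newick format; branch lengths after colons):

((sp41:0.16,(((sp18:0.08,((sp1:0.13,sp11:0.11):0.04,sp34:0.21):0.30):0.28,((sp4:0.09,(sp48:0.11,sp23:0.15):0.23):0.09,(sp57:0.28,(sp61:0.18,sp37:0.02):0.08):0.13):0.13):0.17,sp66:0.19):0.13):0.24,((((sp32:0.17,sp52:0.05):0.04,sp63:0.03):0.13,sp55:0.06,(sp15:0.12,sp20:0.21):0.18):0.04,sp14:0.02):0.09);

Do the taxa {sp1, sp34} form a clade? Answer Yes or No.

The MRCA of the listed taxa subtends ((sp1,sp11),sp34).
That clade also contains sp11, which is not in the proposed group, so the group is not monophyletic.

No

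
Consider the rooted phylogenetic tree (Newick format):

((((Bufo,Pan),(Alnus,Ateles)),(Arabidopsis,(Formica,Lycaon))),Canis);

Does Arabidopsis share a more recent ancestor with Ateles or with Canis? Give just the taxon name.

The MRCA of Arabidopsis and Ateles subtends (((Bufo,Pan),(Alnus,Ateles)),(Arabidopsis,(Formica,Lycaon))) (7 taxa).
The MRCA of Arabidopsis and Canis is the root, subtending the entire tree (8 taxa).
The first is nested inside the second, so Arabidopsis shares a more recent common ancestor with Ateles.

Ateles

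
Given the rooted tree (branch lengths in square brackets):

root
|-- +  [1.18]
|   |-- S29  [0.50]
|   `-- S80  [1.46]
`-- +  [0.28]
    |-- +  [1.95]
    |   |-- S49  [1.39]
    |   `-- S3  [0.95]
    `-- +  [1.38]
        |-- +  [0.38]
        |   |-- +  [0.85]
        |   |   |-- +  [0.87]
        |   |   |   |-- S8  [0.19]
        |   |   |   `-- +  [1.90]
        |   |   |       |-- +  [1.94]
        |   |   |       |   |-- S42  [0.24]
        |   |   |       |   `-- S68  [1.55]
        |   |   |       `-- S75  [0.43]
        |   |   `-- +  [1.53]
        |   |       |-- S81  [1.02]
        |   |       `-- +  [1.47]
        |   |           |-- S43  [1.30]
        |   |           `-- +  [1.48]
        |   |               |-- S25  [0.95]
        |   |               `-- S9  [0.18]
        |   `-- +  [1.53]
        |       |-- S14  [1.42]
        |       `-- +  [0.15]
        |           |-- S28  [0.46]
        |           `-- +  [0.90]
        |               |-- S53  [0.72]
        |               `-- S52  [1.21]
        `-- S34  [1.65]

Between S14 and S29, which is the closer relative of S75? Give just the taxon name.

S14

The MRCA of S75 and S14 subtends (((S8,((S42,S68),S75)),(S81,(S43,(S25,S9)))),(S14,(S28,(S53,S52)))) (12 taxa).
The MRCA of S75 and S29 is the root, subtending the entire tree (17 taxa).
The first is nested inside the second, so S75 shares a more recent common ancestor with S14.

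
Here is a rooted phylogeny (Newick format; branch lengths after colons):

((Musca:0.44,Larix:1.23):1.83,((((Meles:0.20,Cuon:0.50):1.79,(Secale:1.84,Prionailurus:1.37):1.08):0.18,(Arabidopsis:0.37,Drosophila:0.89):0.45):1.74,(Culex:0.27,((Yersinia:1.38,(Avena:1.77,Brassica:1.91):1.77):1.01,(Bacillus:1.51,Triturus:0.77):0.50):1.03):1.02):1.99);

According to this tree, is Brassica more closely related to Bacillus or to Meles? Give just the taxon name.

Bacillus

The MRCA of Brassica and Bacillus subtends ((Yersinia,(Avena,Brassica)),(Bacillus,Triturus)) (5 taxa).
The MRCA of Brassica and Meles subtends ((((Meles,Cuon),(Secale,Prionailurus)),(Arabidopsis,Drosophila)),(Culex,((Yersinia,(Avena,Brassica)),(Bacillus,Triturus)))) (12 taxa).
The first is nested inside the second, so Brassica shares a more recent common ancestor with Bacillus.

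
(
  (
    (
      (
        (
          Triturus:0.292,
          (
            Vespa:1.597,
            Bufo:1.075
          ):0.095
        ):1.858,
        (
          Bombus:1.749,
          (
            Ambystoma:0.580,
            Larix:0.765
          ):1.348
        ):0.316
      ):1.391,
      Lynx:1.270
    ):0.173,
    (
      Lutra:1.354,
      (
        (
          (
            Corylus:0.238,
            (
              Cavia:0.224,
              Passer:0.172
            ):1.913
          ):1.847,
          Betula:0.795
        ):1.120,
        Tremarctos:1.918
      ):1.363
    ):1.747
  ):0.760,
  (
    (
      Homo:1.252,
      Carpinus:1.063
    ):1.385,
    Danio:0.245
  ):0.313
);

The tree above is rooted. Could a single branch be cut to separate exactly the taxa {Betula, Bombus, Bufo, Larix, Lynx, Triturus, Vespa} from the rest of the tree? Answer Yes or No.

No

The MRCA of the listed taxa subtends ((((Triturus,(Vespa,Bufo)),(Bombus,(Ambystoma,Larix))),Lynx),(Lutra,(((Corylus,(Cavia,Passer)),Betula),Tremarctos))).
That clade also contains Ambystoma, Cavia, Corylus, Lutra, Passer, Tremarctos, which are not in the proposed group, so the group is not monophyletic.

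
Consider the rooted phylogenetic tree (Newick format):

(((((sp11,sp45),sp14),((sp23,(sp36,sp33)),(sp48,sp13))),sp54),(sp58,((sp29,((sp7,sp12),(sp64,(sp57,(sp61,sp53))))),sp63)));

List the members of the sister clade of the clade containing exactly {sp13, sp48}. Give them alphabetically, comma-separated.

sp23, sp33, sp36

The clade containing exactly {sp13, sp48} attaches to the tree at the node subtending ((sp23,(sp36,sp33)),(sp48,sp13)).
The other lineage descending from that same node — the sister group — is (sp23,(sp36,sp33)); its 3 tips in alphabetical order are the answer.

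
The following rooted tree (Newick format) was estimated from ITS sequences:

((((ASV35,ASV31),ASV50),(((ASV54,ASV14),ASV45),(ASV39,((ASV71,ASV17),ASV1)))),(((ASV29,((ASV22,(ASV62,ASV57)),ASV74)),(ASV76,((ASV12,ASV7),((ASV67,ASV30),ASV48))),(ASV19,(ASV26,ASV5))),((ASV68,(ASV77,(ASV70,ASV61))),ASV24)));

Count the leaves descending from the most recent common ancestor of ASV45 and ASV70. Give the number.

The MRCA of ASV45 and ASV70 is the root, so the clade is the entire tree.
That clade contains 29 terminal taxa: ASV1, ASV12, ASV14, ASV17, ASV19, ASV22, ASV24, ASV26, ASV29, ASV30, ASV31, ASV35, ASV39, ASV45, ASV48, ASV5, ASV50, ASV54, ASV57, ASV61, ASV62, ASV67, ASV68, ASV7, ASV70, ASV71, ASV74, ASV76, ASV77.

29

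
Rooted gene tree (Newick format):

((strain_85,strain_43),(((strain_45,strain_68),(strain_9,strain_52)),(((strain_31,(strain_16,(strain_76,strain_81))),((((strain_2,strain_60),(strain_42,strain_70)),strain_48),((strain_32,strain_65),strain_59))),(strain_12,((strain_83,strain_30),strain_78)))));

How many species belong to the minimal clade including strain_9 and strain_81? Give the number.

20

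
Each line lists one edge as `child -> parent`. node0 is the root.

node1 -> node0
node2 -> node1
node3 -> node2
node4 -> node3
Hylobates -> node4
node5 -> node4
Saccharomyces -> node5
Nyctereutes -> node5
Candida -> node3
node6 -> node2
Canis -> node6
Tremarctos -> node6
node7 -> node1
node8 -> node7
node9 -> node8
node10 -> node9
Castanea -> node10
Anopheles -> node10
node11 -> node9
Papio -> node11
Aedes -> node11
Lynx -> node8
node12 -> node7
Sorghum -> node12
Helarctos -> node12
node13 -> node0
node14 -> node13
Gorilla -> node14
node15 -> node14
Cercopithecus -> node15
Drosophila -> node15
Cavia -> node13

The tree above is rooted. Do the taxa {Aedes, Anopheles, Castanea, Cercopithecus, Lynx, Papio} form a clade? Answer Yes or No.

The MRCA of the listed taxa is the root, so the smallest clade containing them is the whole tree.
That clade also contains Candida, Canis, Cavia, Drosophila, Gorilla, Helarctos, Hylobates, Nyctereutes, Saccharomyces, Sorghum, Tremarctos, which are not in the proposed group, so the group is not monophyletic.

No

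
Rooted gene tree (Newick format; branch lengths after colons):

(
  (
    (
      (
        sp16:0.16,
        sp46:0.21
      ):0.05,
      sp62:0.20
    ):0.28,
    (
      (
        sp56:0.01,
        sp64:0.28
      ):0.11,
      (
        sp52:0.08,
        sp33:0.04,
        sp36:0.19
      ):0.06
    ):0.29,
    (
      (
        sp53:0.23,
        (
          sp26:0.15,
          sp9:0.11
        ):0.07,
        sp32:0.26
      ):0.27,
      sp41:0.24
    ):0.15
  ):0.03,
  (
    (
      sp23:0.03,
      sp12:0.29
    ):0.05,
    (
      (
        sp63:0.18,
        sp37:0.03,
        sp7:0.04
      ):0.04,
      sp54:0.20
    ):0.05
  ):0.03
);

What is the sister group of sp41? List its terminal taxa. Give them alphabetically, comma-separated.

sp41 attaches to the tree at the node subtending ((sp53,(sp26,sp9),sp32),sp41).
The other lineage descending from that same node — the sister group — is (sp53,(sp26,sp9),sp32); its 4 tips in alphabetical order are the answer.

sp26, sp32, sp53, sp9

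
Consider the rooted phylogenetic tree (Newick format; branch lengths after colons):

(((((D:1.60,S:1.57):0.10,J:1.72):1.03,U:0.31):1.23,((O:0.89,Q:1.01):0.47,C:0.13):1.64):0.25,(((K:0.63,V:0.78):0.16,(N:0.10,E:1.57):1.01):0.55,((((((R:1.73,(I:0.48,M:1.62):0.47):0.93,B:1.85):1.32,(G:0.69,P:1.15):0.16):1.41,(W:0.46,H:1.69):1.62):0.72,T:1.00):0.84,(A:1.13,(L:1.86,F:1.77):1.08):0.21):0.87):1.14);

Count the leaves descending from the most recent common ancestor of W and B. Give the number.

8

The MRCA of W and B is the node subtending ((((R,(I,M)),B),(G,P)),(W,H)).
That clade contains 8 terminal taxa: B, G, H, I, M, P, R, W.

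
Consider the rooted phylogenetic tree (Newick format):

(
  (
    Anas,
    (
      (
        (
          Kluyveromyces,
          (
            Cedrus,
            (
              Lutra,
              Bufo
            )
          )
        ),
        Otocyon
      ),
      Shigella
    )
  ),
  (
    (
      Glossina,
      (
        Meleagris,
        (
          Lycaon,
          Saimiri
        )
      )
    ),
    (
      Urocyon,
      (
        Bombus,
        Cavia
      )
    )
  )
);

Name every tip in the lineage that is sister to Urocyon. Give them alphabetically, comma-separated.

Bombus, Cavia

Urocyon attaches to the tree at the node subtending (Urocyon,(Bombus,Cavia)).
The other lineage descending from that same node — the sister group — is (Bombus,Cavia); its 2 tips in alphabetical order are the answer.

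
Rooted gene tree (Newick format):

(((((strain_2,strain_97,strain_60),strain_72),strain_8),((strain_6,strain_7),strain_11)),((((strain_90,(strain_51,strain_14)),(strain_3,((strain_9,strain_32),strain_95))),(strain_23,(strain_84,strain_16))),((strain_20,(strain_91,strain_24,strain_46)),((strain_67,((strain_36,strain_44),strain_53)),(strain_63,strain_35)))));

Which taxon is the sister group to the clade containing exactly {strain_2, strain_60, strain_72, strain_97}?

strain_8

The clade containing exactly {strain_2, strain_60, strain_72, strain_97} attaches to the tree at the node subtending (((strain_2,strain_97,strain_60),strain_72),strain_8).
The other lineage descending from that same node — the sister group — is the single tip strain_8.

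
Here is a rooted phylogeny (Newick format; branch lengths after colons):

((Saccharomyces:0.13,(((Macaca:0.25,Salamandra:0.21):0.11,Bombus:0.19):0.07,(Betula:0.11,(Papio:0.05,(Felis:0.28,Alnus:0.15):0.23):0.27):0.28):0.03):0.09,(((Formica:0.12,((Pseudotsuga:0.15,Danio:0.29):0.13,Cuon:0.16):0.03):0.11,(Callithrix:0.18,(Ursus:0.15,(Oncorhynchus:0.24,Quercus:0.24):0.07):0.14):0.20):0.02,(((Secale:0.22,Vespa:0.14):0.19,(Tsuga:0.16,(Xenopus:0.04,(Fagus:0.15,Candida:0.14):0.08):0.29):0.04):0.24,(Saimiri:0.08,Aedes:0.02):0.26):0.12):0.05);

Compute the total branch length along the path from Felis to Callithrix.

1.63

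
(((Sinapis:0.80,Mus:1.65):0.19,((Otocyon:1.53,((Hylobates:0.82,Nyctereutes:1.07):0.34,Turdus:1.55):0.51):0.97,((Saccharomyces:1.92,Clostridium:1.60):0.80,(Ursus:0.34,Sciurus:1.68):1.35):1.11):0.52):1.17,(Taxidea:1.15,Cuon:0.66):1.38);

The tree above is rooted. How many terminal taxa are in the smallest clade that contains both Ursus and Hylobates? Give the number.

The MRCA of Ursus and Hylobates is the node subtending ((Otocyon,((Hylobates,Nyctereutes),Turdus)),((Saccharomyces,Clostridium),(Ursus,Sciurus))).
That clade contains 8 terminal taxa: Clostridium, Hylobates, Nyctereutes, Otocyon, Saccharomyces, Sciurus, Turdus, Ursus.

8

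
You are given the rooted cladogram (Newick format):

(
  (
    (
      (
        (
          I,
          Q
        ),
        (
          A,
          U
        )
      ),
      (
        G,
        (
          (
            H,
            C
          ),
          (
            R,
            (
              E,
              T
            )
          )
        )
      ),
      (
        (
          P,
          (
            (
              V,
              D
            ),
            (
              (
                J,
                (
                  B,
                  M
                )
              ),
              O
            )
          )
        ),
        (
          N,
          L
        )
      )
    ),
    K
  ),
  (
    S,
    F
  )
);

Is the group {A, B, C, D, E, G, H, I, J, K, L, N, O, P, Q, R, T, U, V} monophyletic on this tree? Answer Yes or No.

No

The MRCA of the listed taxa subtends ((((I,Q),(A,U)),(G,((H,C),(R,(E,T)))),((P,((V,D),((J,(B,M)),O))),(N,L))),K).
That clade also contains M, which is not in the proposed group, so the group is not monophyletic.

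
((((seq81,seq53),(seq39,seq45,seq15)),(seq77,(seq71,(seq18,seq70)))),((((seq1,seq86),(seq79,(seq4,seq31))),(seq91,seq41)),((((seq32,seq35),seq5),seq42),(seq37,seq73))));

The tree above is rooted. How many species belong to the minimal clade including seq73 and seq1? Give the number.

The MRCA of seq73 and seq1 is the node subtending ((((seq1,seq86),(seq79,(seq4,seq31))),(seq91,seq41)),((((seq32,seq35),seq5),seq42),(seq37,seq73))).
That clade contains 13 terminal taxa: seq1, seq31, seq32, seq35, seq37, seq4, seq41, seq42, seq5, seq73, seq79, seq86, seq91.

13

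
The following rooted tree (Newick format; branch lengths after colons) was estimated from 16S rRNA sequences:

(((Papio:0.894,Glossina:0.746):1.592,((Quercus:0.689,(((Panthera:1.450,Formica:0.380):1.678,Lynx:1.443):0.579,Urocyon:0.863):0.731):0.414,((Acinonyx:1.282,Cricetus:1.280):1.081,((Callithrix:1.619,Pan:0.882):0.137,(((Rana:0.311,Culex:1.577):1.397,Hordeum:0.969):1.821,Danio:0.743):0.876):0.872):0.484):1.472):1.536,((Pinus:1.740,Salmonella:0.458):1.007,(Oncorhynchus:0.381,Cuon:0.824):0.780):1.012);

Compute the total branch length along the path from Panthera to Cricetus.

The path runs Panthera → … → MRCA → … → Cricetus; the MRCA is the node subtending ((Quercus,(((Panthera,Formica),Lynx),Urocyon)),((Acinonyx,Cricetus),((Callithrix,Pan),(((Rana,Culex),Hordeum),Danio)))).
Branch lengths along that path: 1.450 + 1.678 + 0.579 + 0.731 + 0.414 + 0.484 + 1.081 + 1.280 = 7.697.

7.697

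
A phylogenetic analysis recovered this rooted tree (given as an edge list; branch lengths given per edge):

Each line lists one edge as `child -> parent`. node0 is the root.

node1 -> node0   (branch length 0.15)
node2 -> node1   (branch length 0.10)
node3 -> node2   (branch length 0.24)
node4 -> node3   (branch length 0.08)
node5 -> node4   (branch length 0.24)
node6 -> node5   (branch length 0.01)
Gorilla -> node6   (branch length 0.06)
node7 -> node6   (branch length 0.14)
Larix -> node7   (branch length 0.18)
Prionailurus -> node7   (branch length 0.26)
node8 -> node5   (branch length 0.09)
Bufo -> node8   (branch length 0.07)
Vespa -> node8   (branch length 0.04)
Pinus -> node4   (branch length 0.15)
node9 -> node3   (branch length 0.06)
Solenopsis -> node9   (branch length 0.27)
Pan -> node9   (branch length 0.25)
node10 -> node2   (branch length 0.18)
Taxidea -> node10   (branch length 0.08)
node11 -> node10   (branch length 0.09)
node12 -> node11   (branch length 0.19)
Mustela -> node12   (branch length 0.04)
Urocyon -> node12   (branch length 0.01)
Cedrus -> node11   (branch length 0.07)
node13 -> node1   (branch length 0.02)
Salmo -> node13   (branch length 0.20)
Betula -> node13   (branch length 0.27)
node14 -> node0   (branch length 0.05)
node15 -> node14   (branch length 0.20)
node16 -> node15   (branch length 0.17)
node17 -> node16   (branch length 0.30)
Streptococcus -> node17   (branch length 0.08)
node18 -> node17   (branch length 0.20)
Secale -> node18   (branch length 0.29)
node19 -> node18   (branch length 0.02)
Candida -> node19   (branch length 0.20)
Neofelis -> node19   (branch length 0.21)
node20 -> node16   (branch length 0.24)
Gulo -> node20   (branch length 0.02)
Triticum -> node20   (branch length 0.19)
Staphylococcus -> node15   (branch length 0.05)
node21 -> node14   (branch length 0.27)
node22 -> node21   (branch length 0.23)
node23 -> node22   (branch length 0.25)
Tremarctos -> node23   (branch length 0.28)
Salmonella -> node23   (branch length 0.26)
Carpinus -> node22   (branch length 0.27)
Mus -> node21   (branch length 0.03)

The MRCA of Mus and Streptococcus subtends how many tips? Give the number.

11

The MRCA of Mus and Streptococcus is the node subtending ((((Streptococcus,(Secale,(Candida,Neofelis))),(Gulo,Triticum)),Staphylococcus),(((Tremarctos,Salmonella),Carpinus),Mus)).
That clade contains 11 terminal taxa: Candida, Carpinus, Gulo, Mus, Neofelis, Salmonella, Secale, Staphylococcus, Streptococcus, Tremarctos, Triticum.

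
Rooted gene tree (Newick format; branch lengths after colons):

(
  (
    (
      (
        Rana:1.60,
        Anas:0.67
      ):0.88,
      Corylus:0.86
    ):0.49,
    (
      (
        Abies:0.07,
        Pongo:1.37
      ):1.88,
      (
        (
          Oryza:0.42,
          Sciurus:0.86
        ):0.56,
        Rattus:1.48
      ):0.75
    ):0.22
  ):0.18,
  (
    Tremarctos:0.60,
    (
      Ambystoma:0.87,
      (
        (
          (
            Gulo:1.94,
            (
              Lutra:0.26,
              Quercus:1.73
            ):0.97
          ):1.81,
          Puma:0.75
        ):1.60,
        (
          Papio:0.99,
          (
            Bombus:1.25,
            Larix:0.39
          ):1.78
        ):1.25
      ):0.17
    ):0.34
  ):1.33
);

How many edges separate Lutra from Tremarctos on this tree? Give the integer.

7

The MRCA of Lutra and Tremarctos is the node subtending (Tremarctos,(Ambystoma,(((Gulo,(Lutra,Quercus)),Puma),(Papio,(Bombus,Larix))))).
From Lutra up to that node: 6 branches. From Tremarctos up to the same node: 1 branch. Total: 6 + 1 = 7.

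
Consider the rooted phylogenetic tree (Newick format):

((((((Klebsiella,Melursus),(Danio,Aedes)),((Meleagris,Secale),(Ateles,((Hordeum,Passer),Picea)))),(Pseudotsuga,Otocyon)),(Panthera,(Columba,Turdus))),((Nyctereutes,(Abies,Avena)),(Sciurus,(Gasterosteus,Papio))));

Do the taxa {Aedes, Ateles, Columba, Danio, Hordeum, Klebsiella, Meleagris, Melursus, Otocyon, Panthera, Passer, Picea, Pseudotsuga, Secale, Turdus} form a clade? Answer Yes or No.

Yes

The most recent common ancestor of these taxa subtends (((((Klebsiella,Melursus),(Danio,Aedes)),((Meleagris,Secale),(Ateles,((Hordeum,Passer),Picea)))),(Pseudotsuga,Otocyon)),(Panthera,(Columba,Turdus))).
That clade has exactly 15 tips — every listed taxon and nothing else — so the group is monophyletic.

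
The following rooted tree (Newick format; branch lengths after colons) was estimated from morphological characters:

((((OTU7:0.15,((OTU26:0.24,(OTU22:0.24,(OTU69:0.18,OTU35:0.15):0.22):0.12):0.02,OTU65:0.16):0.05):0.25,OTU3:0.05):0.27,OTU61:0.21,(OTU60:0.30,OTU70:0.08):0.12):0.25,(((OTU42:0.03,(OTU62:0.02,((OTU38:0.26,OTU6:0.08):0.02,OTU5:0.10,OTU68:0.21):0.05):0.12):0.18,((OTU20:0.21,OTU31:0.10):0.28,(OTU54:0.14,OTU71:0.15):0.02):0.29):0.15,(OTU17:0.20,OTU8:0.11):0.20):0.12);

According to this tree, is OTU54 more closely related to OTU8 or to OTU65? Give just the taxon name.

The MRCA of OTU54 and OTU8 subtends (((OTU42,(OTU62,((OTU38,OTU6),OTU5,OTU68))),((OTU20,OTU31),(OTU54,OTU71))),(OTU17,OTU8)) (12 taxa).
The MRCA of OTU54 and OTU65 is the root, subtending the entire tree (22 taxa).
The first is nested inside the second, so OTU54 shares a more recent common ancestor with OTU8.

OTU8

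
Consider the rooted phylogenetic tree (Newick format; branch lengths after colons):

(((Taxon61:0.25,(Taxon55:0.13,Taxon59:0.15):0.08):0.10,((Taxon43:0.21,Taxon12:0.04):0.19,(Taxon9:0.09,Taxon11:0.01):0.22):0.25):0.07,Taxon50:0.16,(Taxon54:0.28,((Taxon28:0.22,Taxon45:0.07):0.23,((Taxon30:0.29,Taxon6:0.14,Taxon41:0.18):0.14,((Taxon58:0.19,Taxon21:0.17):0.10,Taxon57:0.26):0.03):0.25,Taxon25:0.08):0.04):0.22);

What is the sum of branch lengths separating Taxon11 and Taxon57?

1.35

The path runs Taxon11 → … → MRCA → … → Taxon57; the MRCA is the root of the tree.
Branch lengths along that path: 0.01 + 0.22 + 0.25 + 0.07 + 0.22 + 0.04 + 0.25 + 0.03 + 0.26 = 1.35.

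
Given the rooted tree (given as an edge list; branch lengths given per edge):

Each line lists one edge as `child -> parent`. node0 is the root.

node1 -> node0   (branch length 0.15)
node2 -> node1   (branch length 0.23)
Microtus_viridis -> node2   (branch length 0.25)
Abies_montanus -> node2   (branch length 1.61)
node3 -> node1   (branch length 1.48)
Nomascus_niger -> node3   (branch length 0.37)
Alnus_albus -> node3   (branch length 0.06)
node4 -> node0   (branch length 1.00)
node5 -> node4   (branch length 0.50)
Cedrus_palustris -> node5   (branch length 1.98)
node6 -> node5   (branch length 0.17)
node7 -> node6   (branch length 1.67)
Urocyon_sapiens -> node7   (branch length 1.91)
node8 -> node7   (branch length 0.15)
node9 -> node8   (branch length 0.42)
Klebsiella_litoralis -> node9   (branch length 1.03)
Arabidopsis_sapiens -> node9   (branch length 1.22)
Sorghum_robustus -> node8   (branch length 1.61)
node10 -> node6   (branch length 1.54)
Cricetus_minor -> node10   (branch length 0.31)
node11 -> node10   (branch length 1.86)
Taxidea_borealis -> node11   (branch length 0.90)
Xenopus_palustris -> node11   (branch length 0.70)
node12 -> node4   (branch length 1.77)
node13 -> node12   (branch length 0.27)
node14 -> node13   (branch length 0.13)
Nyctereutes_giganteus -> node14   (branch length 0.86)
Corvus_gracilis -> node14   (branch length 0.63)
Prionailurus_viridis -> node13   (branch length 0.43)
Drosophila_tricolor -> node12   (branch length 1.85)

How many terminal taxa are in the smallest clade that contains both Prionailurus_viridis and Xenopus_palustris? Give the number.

The MRCA of Prionailurus_viridis and Xenopus_palustris is the node subtending ((Cedrus_palustris,((Urocyon_sapiens,((Klebsiella_litoralis,Arabidopsis_sapiens),Sorghum_robustus)),(Cricetus_minor,(Taxidea_borealis,Xenopus_palustris)))),(((Nyctereutes_giganteus,Corvus_gracilis),Prionailurus_viridis),Drosophila_tricolor)).
That clade contains 12 terminal taxa: Arabidopsis_sapiens, Cedrus_palustris, Corvus_gracilis, Cricetus_minor, Drosophila_tricolor, Klebsiella_litoralis, Nyctereutes_giganteus, Prionailurus_viridis, Sorghum_robustus, Taxidea_borealis, Urocyon_sapiens, Xenopus_palustris.

12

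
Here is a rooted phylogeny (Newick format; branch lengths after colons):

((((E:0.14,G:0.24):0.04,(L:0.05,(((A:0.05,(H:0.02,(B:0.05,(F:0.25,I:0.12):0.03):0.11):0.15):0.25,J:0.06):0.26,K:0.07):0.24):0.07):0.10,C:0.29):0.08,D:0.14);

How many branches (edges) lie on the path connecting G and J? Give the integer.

The MRCA of G and J is the node subtending ((E,G),(L,(((A,(H,(B,(F,I)))),J),K))).
From G up to that node: 2 branches. From J up to the same node: 4 branches. Total: 2 + 4 = 6.

6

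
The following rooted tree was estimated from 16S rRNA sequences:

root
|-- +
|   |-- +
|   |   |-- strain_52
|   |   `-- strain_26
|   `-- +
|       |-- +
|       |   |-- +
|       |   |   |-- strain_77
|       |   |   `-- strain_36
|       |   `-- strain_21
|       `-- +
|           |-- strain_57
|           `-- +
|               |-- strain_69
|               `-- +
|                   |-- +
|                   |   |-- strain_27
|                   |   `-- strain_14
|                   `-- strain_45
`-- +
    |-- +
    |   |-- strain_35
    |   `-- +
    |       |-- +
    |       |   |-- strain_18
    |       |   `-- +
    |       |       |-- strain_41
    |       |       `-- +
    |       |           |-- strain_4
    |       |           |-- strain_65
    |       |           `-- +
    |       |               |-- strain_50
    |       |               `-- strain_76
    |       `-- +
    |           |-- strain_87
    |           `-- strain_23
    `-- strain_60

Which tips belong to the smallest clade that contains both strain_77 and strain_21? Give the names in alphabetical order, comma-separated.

strain_21, strain_36, strain_77

Tracing strain_77: it sits inside (strain_77,strain_36).
Tracing strain_21: it sits inside ((strain_77,strain_36),strain_21).
The smallest clade enclosing both is ((strain_77,strain_36),strain_21); the answer is its 3 terminal taxa in alphabetical order.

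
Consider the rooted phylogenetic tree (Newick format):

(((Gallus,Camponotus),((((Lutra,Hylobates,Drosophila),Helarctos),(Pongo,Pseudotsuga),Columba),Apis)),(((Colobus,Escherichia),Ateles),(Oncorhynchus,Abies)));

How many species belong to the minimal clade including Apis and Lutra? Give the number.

8

The MRCA of Apis and Lutra is the node subtending ((((Lutra,Hylobates,Drosophila),Helarctos),(Pongo,Pseudotsuga),Columba),Apis).
That clade contains 8 terminal taxa: Apis, Columba, Drosophila, Helarctos, Hylobates, Lutra, Pongo, Pseudotsuga.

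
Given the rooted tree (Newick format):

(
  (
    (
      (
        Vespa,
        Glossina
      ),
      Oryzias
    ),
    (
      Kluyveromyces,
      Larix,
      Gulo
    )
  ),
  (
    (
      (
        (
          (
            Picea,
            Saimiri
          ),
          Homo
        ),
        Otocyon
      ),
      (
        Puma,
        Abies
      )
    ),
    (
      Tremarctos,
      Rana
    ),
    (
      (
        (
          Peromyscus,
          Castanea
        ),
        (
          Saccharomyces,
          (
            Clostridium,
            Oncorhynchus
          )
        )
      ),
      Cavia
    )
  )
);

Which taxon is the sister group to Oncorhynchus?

Clostridium

Oncorhynchus attaches to the tree at the node subtending (Clostridium,Oncorhynchus).
The other lineage descending from that same node — the sister group — is the single tip Clostridium.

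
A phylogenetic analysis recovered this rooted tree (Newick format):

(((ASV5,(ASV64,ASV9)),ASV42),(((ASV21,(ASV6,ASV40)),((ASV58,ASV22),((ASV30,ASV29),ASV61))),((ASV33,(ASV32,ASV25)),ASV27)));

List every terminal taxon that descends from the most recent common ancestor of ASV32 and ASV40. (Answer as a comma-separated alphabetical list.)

ASV21, ASV22, ASV25, ASV27, ASV29, ASV30, ASV32, ASV33, ASV40, ASV58, ASV6, ASV61

Tracing ASV32: it sits inside (ASV32,ASV25).
Tracing ASV40: it sits inside (ASV6,ASV40).
The smallest clade enclosing both is (((ASV21,(ASV6,ASV40)),((ASV58,ASV22),((ASV30,ASV29),ASV61))),((ASV33,(ASV32,ASV25)),ASV27)); the answer is its 12 terminal taxa in alphabetical order.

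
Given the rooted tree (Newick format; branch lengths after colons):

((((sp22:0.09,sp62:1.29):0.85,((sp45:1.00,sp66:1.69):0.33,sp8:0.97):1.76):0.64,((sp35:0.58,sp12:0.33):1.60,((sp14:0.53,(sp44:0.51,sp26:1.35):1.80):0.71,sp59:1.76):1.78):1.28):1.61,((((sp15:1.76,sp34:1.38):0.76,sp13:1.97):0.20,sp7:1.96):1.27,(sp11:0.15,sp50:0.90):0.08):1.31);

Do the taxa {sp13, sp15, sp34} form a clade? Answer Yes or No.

Yes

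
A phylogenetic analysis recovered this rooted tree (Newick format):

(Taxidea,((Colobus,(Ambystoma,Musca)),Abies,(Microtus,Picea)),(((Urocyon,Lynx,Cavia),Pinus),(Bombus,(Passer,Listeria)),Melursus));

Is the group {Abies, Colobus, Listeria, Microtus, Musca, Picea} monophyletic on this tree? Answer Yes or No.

No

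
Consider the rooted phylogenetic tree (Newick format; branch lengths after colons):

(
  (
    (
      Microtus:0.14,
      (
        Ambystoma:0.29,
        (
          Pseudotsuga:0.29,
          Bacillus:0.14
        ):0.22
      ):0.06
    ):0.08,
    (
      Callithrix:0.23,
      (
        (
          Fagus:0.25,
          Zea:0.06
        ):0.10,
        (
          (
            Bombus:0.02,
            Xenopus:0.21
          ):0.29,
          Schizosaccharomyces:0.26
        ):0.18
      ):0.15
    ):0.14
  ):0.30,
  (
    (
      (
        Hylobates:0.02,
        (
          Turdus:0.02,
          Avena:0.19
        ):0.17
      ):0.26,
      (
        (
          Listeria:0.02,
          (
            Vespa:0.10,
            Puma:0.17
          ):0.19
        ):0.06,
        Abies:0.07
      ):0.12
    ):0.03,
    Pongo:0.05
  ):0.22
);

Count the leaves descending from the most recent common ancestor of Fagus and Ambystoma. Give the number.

10

The MRCA of Fagus and Ambystoma is the node subtending ((Microtus,(Ambystoma,(Pseudotsuga,Bacillus))),(Callithrix,((Fagus,Zea),((Bombus,Xenopus),Schizosaccharomyces)))).
That clade contains 10 terminal taxa: Ambystoma, Bacillus, Bombus, Callithrix, Fagus, Microtus, Pseudotsuga, Schizosaccharomyces, Xenopus, Zea.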